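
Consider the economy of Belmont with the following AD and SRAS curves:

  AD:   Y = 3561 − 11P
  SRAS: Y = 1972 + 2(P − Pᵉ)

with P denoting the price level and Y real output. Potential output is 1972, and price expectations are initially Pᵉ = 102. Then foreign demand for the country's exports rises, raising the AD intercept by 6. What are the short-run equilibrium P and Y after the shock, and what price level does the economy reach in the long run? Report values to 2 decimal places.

AD shifts right: new AD is Y = 3567 − 11P. With Pᵉ = 102, SRAS is Y = 1768 + 2P.
Short run: 3567 − 11P = 1768 + 2P gives 1799 = 13P, so P = 138.38 and Y = 3567 − 11P = 2044.77.
Y = 2044.77 is above potential 1972; expectations adjust and SRAS shifts left until Y = 1972.
Long run: on the new AD curve, 1972 = 3567 − 11P gives P = 145.00.

Short run: P = 138.38, Y = 2044.77. Long run: P = 145.00.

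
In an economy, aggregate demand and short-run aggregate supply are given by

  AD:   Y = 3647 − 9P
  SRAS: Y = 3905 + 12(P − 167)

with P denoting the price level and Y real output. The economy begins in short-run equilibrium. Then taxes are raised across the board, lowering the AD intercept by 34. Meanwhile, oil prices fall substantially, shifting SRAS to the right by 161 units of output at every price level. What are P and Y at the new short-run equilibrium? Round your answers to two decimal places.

After both shocks: AD is Y = 3613 − 9P and SRAS is Y = 2062 + 12P.
Setting them equal: 1551 = 21P, so P = 73.86.
Substituting into AD, Y = 2948.29.

P = 73.86, Y = 2948.29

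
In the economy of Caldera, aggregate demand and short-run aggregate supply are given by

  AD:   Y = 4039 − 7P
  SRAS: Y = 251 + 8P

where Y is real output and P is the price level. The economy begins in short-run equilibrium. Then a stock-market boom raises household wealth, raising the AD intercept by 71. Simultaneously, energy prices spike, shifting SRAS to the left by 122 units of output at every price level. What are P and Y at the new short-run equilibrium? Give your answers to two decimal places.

P = 265.40, Y = 2252.20

After both shocks: AD is Y = 4110 − 7P and SRAS is Y = 129 + 8P.
Setting them equal: 3981 = 15P, so P = 265.40.
Substituting into AD, Y = 2252.20.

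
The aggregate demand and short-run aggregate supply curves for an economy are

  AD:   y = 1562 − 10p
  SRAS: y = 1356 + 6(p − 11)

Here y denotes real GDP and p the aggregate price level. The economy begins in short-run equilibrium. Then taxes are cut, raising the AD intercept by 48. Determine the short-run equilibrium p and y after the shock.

p = 20, y = 1410

This is a positive demand shock: AD shifts right.
New AD: y = 1610 − 10p.
SRAS can be written y = 1290 + 6p.
Set AD = SRAS: 1610 − 10p = 1290 + 6p, so 320 = 16p and p = 20.
y = 1610 − 10·20 = 1410.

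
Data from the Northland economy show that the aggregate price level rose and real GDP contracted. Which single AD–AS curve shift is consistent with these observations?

SRAS shifted left

P rose and Y fell. An AD shift moves P and Y in the same direction; an SRAS shift moves them in opposite directions.
Here P and Y moved in opposite directions, so the SRAS curve shifted.
Since Y fell, SRAS shifted left.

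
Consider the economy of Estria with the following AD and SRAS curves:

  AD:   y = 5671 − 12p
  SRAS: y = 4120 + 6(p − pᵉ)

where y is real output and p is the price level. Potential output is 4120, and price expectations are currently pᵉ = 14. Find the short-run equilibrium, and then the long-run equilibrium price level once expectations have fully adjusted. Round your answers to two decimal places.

Short run: p = 90.83, y = 4581.00. Long run: p = 129.25.

Short run: with pᵉ = 14, SRAS is y = 4036 + 6p. Setting AD = SRAS gives 1635 = 18p, so p = 90.83 and y = 5671 − 12p = 4581.00.
Output 4581.00 is above potential 4120, so over time expected prices rise and SRAS shifts left until y returns to 4120.
Long run: y = 4120 on the AD curve gives 4120 = 5671 − 12p, so p = 129.25.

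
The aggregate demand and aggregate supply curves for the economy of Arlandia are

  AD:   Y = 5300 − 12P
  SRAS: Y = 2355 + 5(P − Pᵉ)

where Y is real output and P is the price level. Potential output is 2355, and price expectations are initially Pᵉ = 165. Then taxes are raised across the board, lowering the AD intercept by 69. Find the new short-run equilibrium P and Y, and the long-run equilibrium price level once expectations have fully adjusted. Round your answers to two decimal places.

AD shifts left: new AD is Y = 5231 − 12P. With Pᵉ = 165, SRAS is Y = 1530 + 5P.
Short run: 5231 − 12P = 1530 + 5P gives 3701 = 17P, so P = 217.71 and Y = 5231 − 12P = 2618.53.
Y = 2618.53 is above potential 2355; expectations adjust and SRAS shifts left until Y = 2355.
Long run: on the new AD curve, 2355 = 5231 − 12P gives P = 239.67.

Short run: P = 217.71, Y = 2618.53. Long run: P = 239.67.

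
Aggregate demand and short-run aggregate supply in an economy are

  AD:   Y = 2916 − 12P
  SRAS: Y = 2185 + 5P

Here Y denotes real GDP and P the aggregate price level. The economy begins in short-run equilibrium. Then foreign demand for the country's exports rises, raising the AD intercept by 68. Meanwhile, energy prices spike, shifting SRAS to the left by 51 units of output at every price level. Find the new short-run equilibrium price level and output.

After both shocks: AD is Y = 2984 − 12P and SRAS is Y = 2134 + 5P.
Setting them equal: 850 = 17P, so P = 50.
Y = 2984 − 12·50 = 2384.

P = 50, Y = 2384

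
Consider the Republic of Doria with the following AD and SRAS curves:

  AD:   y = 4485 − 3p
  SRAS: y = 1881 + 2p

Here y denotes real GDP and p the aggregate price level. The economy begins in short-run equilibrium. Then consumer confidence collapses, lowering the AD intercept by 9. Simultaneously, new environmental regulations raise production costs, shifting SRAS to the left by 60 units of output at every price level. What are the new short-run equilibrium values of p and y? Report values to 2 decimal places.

After both shocks: AD is y = 4476 − 3p and SRAS is y = 1821 + 2p.
Setting them equal: 2655 = 5p, so p = 531.00.
Substituting into AD, y = 2883.00.

p = 531.00, y = 2883.00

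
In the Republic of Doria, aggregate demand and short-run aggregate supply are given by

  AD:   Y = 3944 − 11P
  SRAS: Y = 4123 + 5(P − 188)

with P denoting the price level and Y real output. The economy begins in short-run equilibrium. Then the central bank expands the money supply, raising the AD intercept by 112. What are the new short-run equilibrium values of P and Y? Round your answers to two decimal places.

P = 54.56, Y = 3455.81

This is a positive demand shock: AD shifts right.
New AD: Y = 4056 − 11P.
SRAS can be written Y = 3183 + 5P.
Set AD = SRAS: 4056 − 11P = 3183 + 5P, so 873 = 16P and P = 54.56.
Substituting into AD, Y = 3455.81.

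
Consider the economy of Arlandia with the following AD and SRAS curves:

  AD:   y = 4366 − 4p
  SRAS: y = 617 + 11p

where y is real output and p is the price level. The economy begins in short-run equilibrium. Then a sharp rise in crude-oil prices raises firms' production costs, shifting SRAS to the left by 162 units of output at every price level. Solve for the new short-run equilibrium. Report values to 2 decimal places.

p = 260.73, y = 3323.07

This is a negative supply shock: SRAS shifts left.
New SRAS: y = 455 + 11p.
Set AD = SRAS: 4366 − 4p = 455 + 11p, so 3911 = 15p and p = 260.73.
Substituting into AD, y = 3323.07.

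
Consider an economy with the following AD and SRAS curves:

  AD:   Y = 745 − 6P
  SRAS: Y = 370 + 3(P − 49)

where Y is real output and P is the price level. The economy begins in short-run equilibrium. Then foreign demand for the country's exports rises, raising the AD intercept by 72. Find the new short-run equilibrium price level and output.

P = 66, Y = 421

This is a positive demand shock: AD shifts right.
New AD: Y = 817 − 6P.
SRAS can be written Y = 223 + 3P.
Set AD = SRAS: 817 − 6P = 223 + 3P, so 594 = 9P and P = 66.
Y = 817 − 6·66 = 421.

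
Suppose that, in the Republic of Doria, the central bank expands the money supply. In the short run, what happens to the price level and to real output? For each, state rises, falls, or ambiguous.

Price level: rises; output: rises

This is a positive demand shock: AD shifts right.
Moving along the upward-sloping SRAS curve, P rises and Y rises.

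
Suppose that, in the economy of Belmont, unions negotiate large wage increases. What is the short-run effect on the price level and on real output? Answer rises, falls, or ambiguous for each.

Price level: rises; output: falls

This is an adverse supply shock: SRAS shifts left.
Moving along the downward-sloping AD curve, P rises and Y falls.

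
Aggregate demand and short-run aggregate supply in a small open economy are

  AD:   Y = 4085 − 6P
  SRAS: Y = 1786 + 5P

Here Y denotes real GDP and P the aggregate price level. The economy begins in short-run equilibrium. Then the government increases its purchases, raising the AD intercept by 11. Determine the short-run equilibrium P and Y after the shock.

P = 210, Y = 2836

This is a positive demand shock: AD shifts right.
New AD: Y = 4096 − 6P.
Set AD = SRAS: 4096 − 6P = 1786 + 5P, so 2310 = 11P and P = 210.
Y = 4096 − 6·210 = 2836.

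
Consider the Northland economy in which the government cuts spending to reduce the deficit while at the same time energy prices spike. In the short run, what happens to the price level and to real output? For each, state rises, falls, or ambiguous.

Price level: ambiguous; output: falls

The first event is a negative demand shock: AD shifts left, which by itself pushes P down and Y down.
The second is an adverse supply shock: SRAS shifts left, which by itself pushes P up and Y down.
The two shocks push P in opposite directions, so the effect on P is ambiguous. Both shocks push Y down, so Y falls.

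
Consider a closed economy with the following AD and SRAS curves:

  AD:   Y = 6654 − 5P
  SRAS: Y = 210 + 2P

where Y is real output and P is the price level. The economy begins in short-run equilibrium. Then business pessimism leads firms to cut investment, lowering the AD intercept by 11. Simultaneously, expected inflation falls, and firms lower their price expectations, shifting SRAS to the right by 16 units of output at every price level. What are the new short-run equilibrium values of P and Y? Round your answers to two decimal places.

P = 916.71, Y = 2059.43

After both shocks: AD is Y = 6643 − 5P and SRAS is Y = 226 + 2P.
Setting them equal: 6417 = 7P, so P = 916.71.
Substituting into AD, Y = 2059.43.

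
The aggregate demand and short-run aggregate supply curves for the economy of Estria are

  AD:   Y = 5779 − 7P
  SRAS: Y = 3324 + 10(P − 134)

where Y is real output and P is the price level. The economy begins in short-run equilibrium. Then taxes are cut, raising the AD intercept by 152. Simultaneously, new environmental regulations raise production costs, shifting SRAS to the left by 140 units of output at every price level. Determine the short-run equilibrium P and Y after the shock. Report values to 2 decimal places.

After both shocks: AD is Y = 5931 − 7P and SRAS is Y = 1844 + 10P.
Setting them equal: 4087 = 17P, so P = 240.41.
Substituting into AD, Y = 4248.12.

P = 240.41, Y = 4248.12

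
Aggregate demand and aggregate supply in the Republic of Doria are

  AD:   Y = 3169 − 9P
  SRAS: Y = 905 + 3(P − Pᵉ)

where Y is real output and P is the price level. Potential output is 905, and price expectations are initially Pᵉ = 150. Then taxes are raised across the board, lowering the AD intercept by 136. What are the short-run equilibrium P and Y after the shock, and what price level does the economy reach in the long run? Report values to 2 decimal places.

Short run: P = 214.83, Y = 1099.50. Long run: P = 236.44.

AD shifts left: new AD is Y = 3033 − 9P. With Pᵉ = 150, SRAS is Y = 455 + 3P.
Short run: 3033 − 9P = 455 + 3P gives 2578 = 12P, so P = 214.83 and Y = 3033 − 9P = 1099.50.
Y = 1099.50 is above potential 905; expectations adjust and SRAS shifts left until Y = 905.
Long run: on the new AD curve, 905 = 3033 − 9P gives P = 236.44.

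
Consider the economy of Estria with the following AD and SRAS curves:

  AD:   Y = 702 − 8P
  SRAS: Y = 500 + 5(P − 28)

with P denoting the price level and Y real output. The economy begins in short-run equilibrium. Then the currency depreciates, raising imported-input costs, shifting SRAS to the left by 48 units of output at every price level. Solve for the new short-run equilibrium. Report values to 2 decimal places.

This is a negative supply shock: SRAS shifts left.
New SRAS: Y = 312 + 5P.
Set AD = SRAS: 702 − 8P = 312 + 5P, so 390 = 13P and P = 30.00.
Substituting into AD, Y = 462.00.

P = 30.00, Y = 462.00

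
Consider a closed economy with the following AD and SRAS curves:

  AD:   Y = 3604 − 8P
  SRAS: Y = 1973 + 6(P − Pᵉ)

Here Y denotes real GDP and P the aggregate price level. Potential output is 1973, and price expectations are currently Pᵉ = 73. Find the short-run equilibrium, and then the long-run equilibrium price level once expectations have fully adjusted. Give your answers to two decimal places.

Short run: P = 147.79, Y = 2421.71. Long run: P = 203.88.

Short run: with Pᵉ = 73, SRAS is Y = 1535 + 6P. Setting AD = SRAS gives 2069 = 14P, so P = 147.79 and Y = 3604 − 8P = 2421.71.
Output 2421.71 is above potential 1973, so over time expected prices rise and SRAS shifts left until Y returns to 1973.
Long run: Y = 1973 on the AD curve gives 1973 = 3604 − 8P, so P = 203.88.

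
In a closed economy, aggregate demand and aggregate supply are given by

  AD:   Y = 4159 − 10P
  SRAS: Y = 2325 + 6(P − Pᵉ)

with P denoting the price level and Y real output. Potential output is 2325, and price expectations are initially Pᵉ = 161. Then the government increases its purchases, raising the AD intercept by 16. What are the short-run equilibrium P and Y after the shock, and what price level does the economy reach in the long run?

AD shifts right: new AD is Y = 4175 − 10P. With Pᵉ = 161, SRAS is Y = 1359 + 6P.
Short run: 4175 − 10P = 1359 + 6P gives 2816 = 16P, so P = 176 and Y = 4175 − 10·176 = 2415.
Y = 2415 is above potential 2325; expectations adjust and SRAS shifts left until Y = 2325.
Long run: on the new AD curve, 2325 = 4175 − 10P gives P = 185.

Short run: P = 176, Y = 2415. Long run: P = 185.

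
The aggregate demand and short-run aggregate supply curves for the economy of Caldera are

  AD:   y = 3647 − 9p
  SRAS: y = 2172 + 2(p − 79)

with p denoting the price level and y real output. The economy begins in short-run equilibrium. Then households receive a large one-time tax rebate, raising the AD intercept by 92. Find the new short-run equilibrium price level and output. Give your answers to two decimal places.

p = 156.82, y = 2327.64

This is a positive demand shock: AD shifts right.
New AD: y = 3739 − 9p.
SRAS can be written y = 2014 + 2p.
Set AD = SRAS: 3739 − 9p = 2014 + 2p, so 1725 = 11p and p = 156.82.
Substituting into AD, y = 2327.64.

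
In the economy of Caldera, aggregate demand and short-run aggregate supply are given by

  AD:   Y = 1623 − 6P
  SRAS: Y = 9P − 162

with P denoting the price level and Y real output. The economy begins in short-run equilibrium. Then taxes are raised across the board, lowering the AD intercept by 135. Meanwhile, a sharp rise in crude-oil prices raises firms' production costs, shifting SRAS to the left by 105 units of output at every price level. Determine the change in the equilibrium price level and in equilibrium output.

After both shocks: AD is Y = 1488 − 6P and SRAS is Y = 9P − 267.
Setting them equal: 1755 = 15P, so P = 117.
Y = 1488 − 6·117 = 786.
Initially P = 119, Y = 909, so ΔP = -2 and ΔY = -123.

ΔP = -2, ΔY = -123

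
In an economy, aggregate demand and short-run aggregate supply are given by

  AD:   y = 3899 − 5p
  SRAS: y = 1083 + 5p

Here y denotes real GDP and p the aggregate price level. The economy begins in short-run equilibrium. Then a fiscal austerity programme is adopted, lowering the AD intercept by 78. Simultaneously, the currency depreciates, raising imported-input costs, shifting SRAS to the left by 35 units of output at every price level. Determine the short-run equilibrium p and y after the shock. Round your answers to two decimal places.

p = 277.30, y = 2434.50

After both shocks: AD is y = 3821 − 5p and SRAS is y = 1048 + 5p.
Setting them equal: 2773 = 10p, so p = 277.30.
Substituting into AD, y = 2434.50.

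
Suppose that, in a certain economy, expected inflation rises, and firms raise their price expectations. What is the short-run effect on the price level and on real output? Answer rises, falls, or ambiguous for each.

Price level: rises; output: falls

This is an adverse supply shock: SRAS shifts left.
Moving along the downward-sloping AD curve, P rises and Y falls.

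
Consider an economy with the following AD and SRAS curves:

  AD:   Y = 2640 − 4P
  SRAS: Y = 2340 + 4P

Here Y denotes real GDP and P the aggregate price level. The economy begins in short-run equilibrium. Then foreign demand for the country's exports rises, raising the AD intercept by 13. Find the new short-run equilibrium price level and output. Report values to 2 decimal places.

This is a positive demand shock: AD shifts right.
New AD: Y = 2653 − 4P.
Set AD = SRAS: 2653 − 4P = 2340 + 4P, so 313 = 8P and P = 39.13.
Substituting into AD, Y = 2496.50.

P = 39.13, Y = 2496.50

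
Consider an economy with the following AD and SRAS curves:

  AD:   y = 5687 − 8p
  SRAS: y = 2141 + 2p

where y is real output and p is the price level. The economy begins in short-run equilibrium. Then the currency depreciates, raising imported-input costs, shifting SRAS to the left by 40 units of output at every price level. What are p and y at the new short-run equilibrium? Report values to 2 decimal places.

This is a negative supply shock: SRAS shifts left.
New SRAS: y = 2101 + 2p.
Set AD = SRAS: 5687 − 8p = 2101 + 2p, so 3586 = 10p and p = 358.60.
Substituting into AD, y = 2818.20.

p = 358.60, y = 2818.20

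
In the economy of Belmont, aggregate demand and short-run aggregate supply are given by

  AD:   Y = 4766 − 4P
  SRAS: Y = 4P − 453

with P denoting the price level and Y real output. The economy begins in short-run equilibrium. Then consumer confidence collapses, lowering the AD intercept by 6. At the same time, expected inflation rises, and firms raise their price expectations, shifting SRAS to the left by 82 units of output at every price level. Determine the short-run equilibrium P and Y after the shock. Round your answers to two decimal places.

P = 661.88, Y = 2112.50

After both shocks: AD is Y = 4760 − 4P and SRAS is Y = 4P − 535.
Setting them equal: 5295 = 8P, so P = 661.88.
Substituting into AD, Y = 2112.50.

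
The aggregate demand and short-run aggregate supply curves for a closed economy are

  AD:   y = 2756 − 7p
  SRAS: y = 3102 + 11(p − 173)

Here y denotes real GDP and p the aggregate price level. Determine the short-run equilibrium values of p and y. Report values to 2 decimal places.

Write SRAS as y = 3102 + 11p − 1903 = 1199 + 11p.
Set AD = SRAS: 2756 − 7p = 1199 + 11p, so 1557 = 18p and p = 86.50.
Substituting into AD, y = 2756 − 7p = 2150.50.

p = 86.50, y = 2150.50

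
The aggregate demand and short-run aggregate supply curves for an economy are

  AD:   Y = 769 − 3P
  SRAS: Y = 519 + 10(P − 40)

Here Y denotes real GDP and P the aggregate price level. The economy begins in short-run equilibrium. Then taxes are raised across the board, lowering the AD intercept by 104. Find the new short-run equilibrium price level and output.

P = 42, Y = 539

This is a negative demand shock: AD shifts left.
New AD: Y = 665 − 3P.
SRAS can be written Y = 119 + 10P.
Set AD = SRAS: 665 − 3P = 119 + 10P, so 546 = 13P and P = 42.
Y = 665 − 3·42 = 539.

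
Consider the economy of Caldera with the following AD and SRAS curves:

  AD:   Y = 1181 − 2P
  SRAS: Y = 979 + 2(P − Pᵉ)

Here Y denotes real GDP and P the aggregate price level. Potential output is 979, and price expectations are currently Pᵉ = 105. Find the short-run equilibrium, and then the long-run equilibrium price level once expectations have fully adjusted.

Short run: with Pᵉ = 105, SRAS is Y = 769 + 2P. Setting AD = SRAS gives 412 = 4P, so P = 103 and Y = 1181 − 2·103 = 975.
Output 975 is below potential 979, so over time expected prices fall and SRAS shifts right until Y returns to 979.
Long run: Y = 979 on the AD curve gives 979 = 1181 − 2P, so P = 101.

Short run: P = 103, Y = 975. Long run: P = 101.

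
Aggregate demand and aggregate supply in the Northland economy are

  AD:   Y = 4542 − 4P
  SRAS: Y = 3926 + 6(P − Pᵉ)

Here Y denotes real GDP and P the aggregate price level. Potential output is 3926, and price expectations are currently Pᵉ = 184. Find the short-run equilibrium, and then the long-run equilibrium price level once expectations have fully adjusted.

Short run: with Pᵉ = 184, SRAS is Y = 2822 + 6P. Setting AD = SRAS gives 1720 = 10P, so P = 172 and Y = 4542 − 4·172 = 3854.
Output 3854 is below potential 3926, so over time expected prices fall and SRAS shifts right until Y returns to 3926.
Long run: Y = 3926 on the AD curve gives 3926 = 4542 − 4P, so P = 154.

Short run: P = 172, Y = 3854. Long run: P = 154.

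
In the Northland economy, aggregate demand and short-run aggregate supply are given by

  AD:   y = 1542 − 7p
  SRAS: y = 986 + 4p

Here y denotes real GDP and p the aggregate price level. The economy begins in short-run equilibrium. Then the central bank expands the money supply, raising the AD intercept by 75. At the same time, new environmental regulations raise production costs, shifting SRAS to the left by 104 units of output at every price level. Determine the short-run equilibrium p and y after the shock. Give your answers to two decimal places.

p = 66.82, y = 1149.27

After both shocks: AD is y = 1617 − 7p and SRAS is y = 882 + 4p.
Setting them equal: 735 = 11p, so p = 66.82.
Substituting into AD, y = 1149.27.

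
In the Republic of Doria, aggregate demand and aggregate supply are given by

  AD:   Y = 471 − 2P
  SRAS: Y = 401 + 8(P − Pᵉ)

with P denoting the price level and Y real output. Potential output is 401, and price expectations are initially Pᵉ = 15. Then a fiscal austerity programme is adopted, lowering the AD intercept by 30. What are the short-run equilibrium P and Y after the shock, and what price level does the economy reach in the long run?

Short run: P = 16, Y = 409. Long run: P = 20.

AD shifts left: new AD is Y = 441 − 2P. With Pᵉ = 15, SRAS is Y = 281 + 8P.
Short run: 441 − 2P = 281 + 8P gives 160 = 10P, so P = 16 and Y = 441 − 2·16 = 409.
Y = 409 is above potential 401; expectations adjust and SRAS shifts left until Y = 401.
Long run: on the new AD curve, 401 = 441 − 2P gives P = 20.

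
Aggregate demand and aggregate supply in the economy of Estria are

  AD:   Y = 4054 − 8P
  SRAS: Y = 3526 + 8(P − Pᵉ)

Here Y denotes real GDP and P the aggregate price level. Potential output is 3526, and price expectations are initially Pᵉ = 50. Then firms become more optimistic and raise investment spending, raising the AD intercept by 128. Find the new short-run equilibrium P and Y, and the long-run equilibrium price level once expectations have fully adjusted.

Short run: P = 66, Y = 3654. Long run: P = 82.

AD shifts right: new AD is Y = 4182 − 8P. With Pᵉ = 50, SRAS is Y = 3126 + 8P.
Short run: 4182 − 8P = 3126 + 8P gives 1056 = 16P, so P = 66 and Y = 4182 − 8·66 = 3654.
Y = 3654 is above potential 3526; expectations adjust and SRAS shifts left until Y = 3526.
Long run: on the new AD curve, 3526 = 4182 − 8P gives P = 82.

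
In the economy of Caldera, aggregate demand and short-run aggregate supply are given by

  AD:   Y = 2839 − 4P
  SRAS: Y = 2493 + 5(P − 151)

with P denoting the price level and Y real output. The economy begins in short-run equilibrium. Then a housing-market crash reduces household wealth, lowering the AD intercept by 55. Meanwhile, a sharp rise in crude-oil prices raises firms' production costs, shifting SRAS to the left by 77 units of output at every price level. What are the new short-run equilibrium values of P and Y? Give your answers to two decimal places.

P = 124.78, Y = 2284.89

After both shocks: AD is Y = 2784 − 4P and SRAS is Y = 1661 + 5P.
Setting them equal: 1123 = 9P, so P = 124.78.
Substituting into AD, Y = 2284.89.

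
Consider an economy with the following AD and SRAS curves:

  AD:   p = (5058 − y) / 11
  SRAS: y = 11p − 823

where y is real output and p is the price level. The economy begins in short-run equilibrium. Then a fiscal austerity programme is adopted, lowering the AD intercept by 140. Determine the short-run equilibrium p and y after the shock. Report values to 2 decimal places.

This is a negative demand shock: AD shifts left.
New AD: y = 4918 − 11p.
Set AD = SRAS: 4918 − 11p = 11p − 823, so 5741 = 22p and p = 260.95.
Substituting into AD, y = 2047.50.

p = 260.95, y = 2047.50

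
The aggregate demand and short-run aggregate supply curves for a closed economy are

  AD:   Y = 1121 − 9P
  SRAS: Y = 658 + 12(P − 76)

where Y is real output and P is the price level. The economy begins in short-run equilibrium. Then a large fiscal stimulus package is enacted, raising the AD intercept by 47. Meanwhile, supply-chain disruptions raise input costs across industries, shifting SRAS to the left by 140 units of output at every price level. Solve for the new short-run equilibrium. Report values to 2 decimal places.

After both shocks: AD is Y = 1168 − 9P and SRAS is Y = 12P − 394.
Setting them equal: 1562 = 21P, so P = 74.38.
Substituting into AD, Y = 498.57.

P = 74.38, Y = 498.57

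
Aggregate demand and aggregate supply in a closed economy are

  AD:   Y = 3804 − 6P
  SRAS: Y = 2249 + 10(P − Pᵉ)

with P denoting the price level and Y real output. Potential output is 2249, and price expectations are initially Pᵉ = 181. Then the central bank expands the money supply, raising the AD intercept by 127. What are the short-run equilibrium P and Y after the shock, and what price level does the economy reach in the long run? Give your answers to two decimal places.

AD shifts right: new AD is Y = 3931 − 6P. With Pᵉ = 181, SRAS is Y = 439 + 10P.
Short run: 3931 − 6P = 439 + 10P gives 3492 = 16P, so P = 218.25 and Y = 3931 − 6P = 2621.50.
Y = 2621.50 is above potential 2249; expectations adjust and SRAS shifts left until Y = 2249.
Long run: on the new AD curve, 2249 = 3931 − 6P gives P = 280.33.

Short run: P = 218.25, Y = 2621.50. Long run: P = 280.33.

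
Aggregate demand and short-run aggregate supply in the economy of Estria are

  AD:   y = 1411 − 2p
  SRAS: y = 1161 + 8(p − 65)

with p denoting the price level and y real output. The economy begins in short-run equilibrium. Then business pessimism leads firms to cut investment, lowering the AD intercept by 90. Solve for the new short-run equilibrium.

p = 68, y = 1185

This is a negative demand shock: AD shifts left.
New AD: y = 1321 − 2p.
SRAS can be written y = 641 + 8p.
Set AD = SRAS: 1321 − 2p = 641 + 8p, so 680 = 10p and p = 68.
y = 1321 − 2·68 = 1185.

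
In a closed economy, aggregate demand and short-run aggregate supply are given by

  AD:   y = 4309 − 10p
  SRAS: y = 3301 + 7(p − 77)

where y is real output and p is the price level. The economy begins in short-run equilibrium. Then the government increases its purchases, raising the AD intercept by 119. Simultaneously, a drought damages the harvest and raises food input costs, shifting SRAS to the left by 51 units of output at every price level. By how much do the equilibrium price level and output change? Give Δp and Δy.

Δp = +10, Δy = +19

After both shocks: AD is y = 4428 − 10p and SRAS is y = 2711 + 7p.
Setting them equal: 1717 = 17p, so p = 101.
y = 4428 − 10·101 = 3418.
Initially p = 91, y = 3399, so Δp = +10 and Δy = +19.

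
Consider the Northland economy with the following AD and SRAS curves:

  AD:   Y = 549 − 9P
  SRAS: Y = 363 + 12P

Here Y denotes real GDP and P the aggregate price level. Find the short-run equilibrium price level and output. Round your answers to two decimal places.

P = 8.86, Y = 469.29

Set AD = SRAS: 549 − 9P = 363 + 12P, so 186 = 21P and P = 8.86.
Substituting into AD, Y = 549 − 9P = 469.29.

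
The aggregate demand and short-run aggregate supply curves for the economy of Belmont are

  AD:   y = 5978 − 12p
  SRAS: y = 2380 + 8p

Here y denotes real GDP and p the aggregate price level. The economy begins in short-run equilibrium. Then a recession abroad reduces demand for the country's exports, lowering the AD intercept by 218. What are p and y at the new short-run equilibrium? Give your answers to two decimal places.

p = 169.00, y = 3732.00

This is a negative demand shock: AD shifts left.
New AD: y = 5760 − 12p.
Set AD = SRAS: 5760 − 12p = 2380 + 8p, so 3380 = 20p and p = 169.00.
Substituting into AD, y = 3732.00.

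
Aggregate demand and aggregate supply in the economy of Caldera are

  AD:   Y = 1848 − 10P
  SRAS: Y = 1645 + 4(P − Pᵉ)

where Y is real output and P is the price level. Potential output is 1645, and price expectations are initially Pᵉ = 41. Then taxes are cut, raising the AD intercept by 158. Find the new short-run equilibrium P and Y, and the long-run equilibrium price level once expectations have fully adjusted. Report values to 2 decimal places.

Short run: P = 37.50, Y = 1631.00. Long run: P = 36.10.

AD shifts right: new AD is Y = 2006 − 10P. With Pᵉ = 41, SRAS is Y = 1481 + 4P.
Short run: 2006 − 10P = 1481 + 4P gives 525 = 14P, so P = 37.50 and Y = 2006 − 10P = 1631.00.
Y = 1631.00 is below potential 1645; expectations adjust and SRAS shifts right until Y = 1645.
Long run: on the new AD curve, 1645 = 2006 − 10P gives P = 36.10.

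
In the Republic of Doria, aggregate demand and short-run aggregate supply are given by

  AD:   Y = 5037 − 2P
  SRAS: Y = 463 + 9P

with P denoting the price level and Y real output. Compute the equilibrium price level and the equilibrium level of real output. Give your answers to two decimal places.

Set AD = SRAS: 5037 − 2P = 463 + 9P, so 4574 = 11P and P = 415.82.
Substituting into AD, Y = 5037 − 2P = 4205.36.

P = 415.82, Y = 4205.36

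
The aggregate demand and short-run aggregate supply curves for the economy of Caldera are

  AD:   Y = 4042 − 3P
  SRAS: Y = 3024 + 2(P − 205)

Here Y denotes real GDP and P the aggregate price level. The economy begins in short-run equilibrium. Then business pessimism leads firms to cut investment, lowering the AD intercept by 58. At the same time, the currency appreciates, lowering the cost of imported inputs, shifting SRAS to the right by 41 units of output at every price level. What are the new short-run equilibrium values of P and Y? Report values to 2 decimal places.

P = 265.80, Y = 3186.60

After both shocks: AD is Y = 3984 − 3P and SRAS is Y = 2655 + 2P.
Setting them equal: 1329 = 5P, so P = 265.80.
Substituting into AD, Y = 3186.60.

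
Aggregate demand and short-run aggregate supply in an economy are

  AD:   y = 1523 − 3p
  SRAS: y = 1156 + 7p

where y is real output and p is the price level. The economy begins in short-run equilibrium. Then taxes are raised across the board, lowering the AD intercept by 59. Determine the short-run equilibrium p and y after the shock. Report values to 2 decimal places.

This is a negative demand shock: AD shifts left.
New AD: y = 1464 − 3p.
Set AD = SRAS: 1464 − 3p = 1156 + 7p, so 308 = 10p and p = 30.80.
Substituting into AD, y = 1371.60.

p = 30.80, y = 1371.60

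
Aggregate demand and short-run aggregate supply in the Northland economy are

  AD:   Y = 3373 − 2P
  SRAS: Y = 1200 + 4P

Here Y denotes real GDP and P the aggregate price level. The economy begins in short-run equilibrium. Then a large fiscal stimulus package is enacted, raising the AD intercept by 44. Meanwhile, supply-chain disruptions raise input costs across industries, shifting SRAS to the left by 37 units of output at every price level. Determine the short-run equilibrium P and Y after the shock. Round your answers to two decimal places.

P = 375.67, Y = 2665.67

After both shocks: AD is Y = 3417 − 2P and SRAS is Y = 1163 + 4P.
Setting them equal: 2254 = 6P, so P = 375.67.
Substituting into AD, Y = 2665.67.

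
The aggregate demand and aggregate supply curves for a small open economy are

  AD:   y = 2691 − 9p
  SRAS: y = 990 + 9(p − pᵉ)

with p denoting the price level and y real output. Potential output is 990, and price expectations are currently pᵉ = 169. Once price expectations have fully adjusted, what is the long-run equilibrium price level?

Long-run p = 189

Short run: with pᵉ = 169, SRAS is y = 9p − 531. Setting AD = SRAS gives 3222 = 18p, so p = 179 and y = 2691 − 9·179 = 1080.
Output 1080 is above potential 990, so over time expected prices rise and SRAS shifts left until y returns to 990.
Long run: y = 990 on the AD curve gives 990 = 2691 − 9p, so p = 189.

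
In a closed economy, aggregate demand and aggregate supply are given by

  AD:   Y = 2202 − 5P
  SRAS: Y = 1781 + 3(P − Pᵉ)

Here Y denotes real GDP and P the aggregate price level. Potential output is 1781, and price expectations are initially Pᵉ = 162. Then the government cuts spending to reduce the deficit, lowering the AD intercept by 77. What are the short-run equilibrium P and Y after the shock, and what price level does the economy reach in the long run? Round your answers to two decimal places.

Short run: P = 103.75, Y = 1606.25. Long run: P = 68.80.

AD shifts left: new AD is Y = 2125 − 5P. With Pᵉ = 162, SRAS is Y = 1295 + 3P.
Short run: 2125 − 5P = 1295 + 3P gives 830 = 8P, so P = 103.75 and Y = 2125 − 5P = 1606.25.
Y = 1606.25 is below potential 1781; expectations adjust and SRAS shifts right until Y = 1781.
Long run: on the new AD curve, 1781 = 2125 − 5P gives P = 68.80.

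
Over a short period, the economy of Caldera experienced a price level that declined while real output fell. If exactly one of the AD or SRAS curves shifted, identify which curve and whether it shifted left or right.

AD shifted left

P fell and Y fell. An AD shift moves P and Y in the same direction; an SRAS shift moves them in opposite directions.
Here P and Y moved in the same direction, so the AD curve shifted.
Since Y fell, AD shifted left.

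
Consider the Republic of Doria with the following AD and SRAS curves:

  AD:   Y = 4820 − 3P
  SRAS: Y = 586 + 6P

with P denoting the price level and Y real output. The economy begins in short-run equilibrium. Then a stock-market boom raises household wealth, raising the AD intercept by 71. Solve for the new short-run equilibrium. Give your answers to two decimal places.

This is a positive demand shock: AD shifts right.
New AD: Y = 4891 − 3P.
Set AD = SRAS: 4891 − 3P = 586 + 6P, so 4305 = 9P and P = 478.33.
Substituting into AD, Y = 3456.00.

P = 478.33, Y = 3456.00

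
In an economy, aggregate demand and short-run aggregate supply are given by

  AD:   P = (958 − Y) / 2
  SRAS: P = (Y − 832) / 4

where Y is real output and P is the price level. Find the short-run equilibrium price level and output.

Rearrange AD to Y = 958 − 2P.
Rearrange SRAS to Y = 832 + 4P.
Set AD = SRAS: 958 − 2P = 832 + 4P, so 126 = 6P and P = 21.
Then Y = 958 − 2·21 = 916.

P = 21, Y = 916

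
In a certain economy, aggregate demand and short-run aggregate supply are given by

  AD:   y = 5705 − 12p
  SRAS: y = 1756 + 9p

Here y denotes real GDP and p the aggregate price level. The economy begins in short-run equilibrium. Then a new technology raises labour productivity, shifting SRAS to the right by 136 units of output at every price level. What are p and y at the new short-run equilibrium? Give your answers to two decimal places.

This is a positive supply shock: SRAS shifts right.
New SRAS: y = 1892 + 9p.
Set AD = SRAS: 5705 − 12p = 1892 + 9p, so 3813 = 21p and p = 181.57.
Substituting into AD, y = 3526.14.

p = 181.57, y = 3526.14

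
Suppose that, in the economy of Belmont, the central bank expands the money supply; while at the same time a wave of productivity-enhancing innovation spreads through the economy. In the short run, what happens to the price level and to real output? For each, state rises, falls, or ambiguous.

Price level: ambiguous; output: rises

The first event is a positive demand shock: AD shifts right, which by itself pushes P up and Y up.
The second is a favourable supply shock: SRAS shifts right, which by itself pushes P down and Y up.
The two shocks push P in opposite directions, so the effect on P is ambiguous. Both shocks push Y up, so Y rises.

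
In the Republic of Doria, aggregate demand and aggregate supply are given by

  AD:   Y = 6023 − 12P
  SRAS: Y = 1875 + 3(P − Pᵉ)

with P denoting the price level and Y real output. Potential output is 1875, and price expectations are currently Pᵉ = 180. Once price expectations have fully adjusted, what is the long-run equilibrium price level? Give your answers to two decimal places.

Short run: with Pᵉ = 180, SRAS is Y = 1335 + 3P. Setting AD = SRAS gives 4688 = 15P, so P = 312.53 and Y = 6023 − 12P = 2272.60.
Output 2272.60 is above potential 1875, so over time expected prices rise and SRAS shifts left until Y returns to 1875.
Long run: Y = 1875 on the AD curve gives 1875 = 6023 − 12P, so P = 345.67.

Long-run P = 345.67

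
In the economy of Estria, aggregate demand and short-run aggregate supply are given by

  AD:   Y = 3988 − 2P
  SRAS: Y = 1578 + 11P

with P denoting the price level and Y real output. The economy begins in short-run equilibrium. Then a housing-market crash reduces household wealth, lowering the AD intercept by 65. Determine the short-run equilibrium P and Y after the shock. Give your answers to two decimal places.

P = 180.38, Y = 3562.23

This is a negative demand shock: AD shifts left.
New AD: Y = 3923 − 2P.
Set AD = SRAS: 3923 − 2P = 1578 + 11P, so 2345 = 13P and P = 180.38.
Substituting into AD, Y = 3562.23.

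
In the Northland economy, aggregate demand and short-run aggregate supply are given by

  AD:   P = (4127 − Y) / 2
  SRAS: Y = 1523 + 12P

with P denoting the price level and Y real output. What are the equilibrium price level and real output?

P = 186, Y = 3755

Rearrange AD to Y = 4127 − 2P.
Set AD = SRAS: 4127 − 2P = 1523 + 12P, so 2604 = 14P and P = 186.
Then Y = 4127 − 2·186 = 3755.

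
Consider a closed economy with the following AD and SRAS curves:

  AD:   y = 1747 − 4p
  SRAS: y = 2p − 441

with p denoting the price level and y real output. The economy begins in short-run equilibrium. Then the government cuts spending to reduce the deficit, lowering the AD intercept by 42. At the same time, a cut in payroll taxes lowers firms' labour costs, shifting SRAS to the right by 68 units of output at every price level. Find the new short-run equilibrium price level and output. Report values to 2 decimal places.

p = 346.33, y = 319.67

After both shocks: AD is y = 1705 − 4p and SRAS is y = 2p − 373.
Setting them equal: 2078 = 6p, so p = 346.33.
Substituting into AD, y = 319.67.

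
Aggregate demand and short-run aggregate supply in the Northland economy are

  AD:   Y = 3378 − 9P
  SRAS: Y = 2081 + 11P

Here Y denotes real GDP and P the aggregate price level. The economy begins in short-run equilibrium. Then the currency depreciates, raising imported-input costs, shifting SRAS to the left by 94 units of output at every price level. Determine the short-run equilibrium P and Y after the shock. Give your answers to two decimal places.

P = 69.55, Y = 2752.05

This is a negative supply shock: SRAS shifts left.
New SRAS: Y = 1987 + 11P.
Set AD = SRAS: 3378 − 9P = 1987 + 11P, so 1391 = 20P and P = 69.55.
Substituting into AD, Y = 2752.05.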